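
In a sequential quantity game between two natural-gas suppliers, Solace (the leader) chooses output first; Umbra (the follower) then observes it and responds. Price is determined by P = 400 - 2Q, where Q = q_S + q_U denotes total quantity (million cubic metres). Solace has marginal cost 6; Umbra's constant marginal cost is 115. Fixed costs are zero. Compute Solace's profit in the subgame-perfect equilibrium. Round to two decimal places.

15813.06

The follower Umbra best-responds to any q_S: π_U = (400 - 2Q)q_U - 115q_U.
Follower FOC: 285 - 2q_S - 4q_U = 0, so q_U(q_S) = (285 - 2q_S)/4.
The leader anticipates this reaction. Substituting into P = 400 - 2Q gives P = 515/2 - q_S, so π_S = (515/2 - q_S)q_S - 6q_S.
The leader's first-order condition 503/2 - 2q_S = 0 yields q_S = 503/4.
Then q_U = (285 - 2·(503/4))/4 = 67/8.
Price P = 400 - 2·(1073/8) = 527/4.
Solace's profit: (527/4 - 6)·(503/4) = 15813.0625.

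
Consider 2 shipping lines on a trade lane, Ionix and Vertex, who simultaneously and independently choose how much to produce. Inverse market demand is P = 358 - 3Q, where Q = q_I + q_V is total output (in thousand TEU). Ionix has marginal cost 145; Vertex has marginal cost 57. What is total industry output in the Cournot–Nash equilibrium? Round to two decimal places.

57.11

Ionix's profit: π_I = (358 - 3Q)q_I - (145q_I). Setting ∂π_I/∂q_I = 0: 213 - 6q_I - 3(q_V) = 0.
Vertex's first-order condition: 301 - 6q_V - 3(q_I) = 0.
Rearranging gives the reaction functions q_I = (213 - 3q_V)/6 and q_V = (301 - 3q_I)/6.
Substituting one into the other gives q_I = 125/9 and q_V = 389/9.
Total output Q = 125/9 + 389/9 = 514/9.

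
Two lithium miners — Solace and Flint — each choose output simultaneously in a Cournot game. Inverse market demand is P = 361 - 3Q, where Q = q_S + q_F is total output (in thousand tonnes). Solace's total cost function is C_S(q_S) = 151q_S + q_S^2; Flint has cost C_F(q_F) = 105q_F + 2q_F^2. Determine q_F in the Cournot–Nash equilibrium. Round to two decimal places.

Solace's profit: π_S = (361 - 3Q)q_S - (151q_S + q_S²). Setting ∂π_S/∂q_S = 0: 210 - 8q_S - 3(q_F) = 0.
Flint's profit: π_F = (361 - 3Q)q_F - (105q_F + 2q_F²). Setting ∂π_F/∂q_F = 0: 256 - 10q_F - 3(q_S) = 0.
So q_S = (210 - 3q_F)/8 and q_F = (256 - 3q_S)/10.
Solving the pair: q_S = 1332/71, q_F = 1418/71.

19.97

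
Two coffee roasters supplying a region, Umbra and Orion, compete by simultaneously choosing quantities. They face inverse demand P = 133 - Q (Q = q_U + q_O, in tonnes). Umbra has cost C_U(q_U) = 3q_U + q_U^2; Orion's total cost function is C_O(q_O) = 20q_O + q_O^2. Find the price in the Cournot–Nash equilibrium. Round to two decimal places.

84.40

Umbra's profit: π_U = (133 - Q)q_U - (3q_U + q_U²). Setting ∂π_U/∂q_U = 0: 130 - 4q_U - (q_O) = 0.
Orion's first-order condition: 113 - 4q_O - (q_U) = 0.
Rearranging gives the reaction functions q_U = (130 - q_O)/4 and q_O = (113 - q_U)/4.
Substituting one into the other gives q_U = 407/15 and q_O = 322/15.
Total output Q = 243/5, so price P = 133 - 243/5 = 422/5.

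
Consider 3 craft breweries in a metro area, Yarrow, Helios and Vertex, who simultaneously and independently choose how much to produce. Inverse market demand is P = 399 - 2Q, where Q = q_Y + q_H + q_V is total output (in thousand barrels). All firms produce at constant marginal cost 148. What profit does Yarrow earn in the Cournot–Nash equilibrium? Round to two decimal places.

A representative firm's profit is π_i = q_i(399 - 2Q) - 148q_i.
Setting ∂π_i/∂q_i = 0 with rivals' quantities fixed: 251 - 4q_i - 2·Σ_{j≠i} q_j = 0.
By symmetry each firm produces the same amount; substituting Σ_{j≠i} q_j = 2q_i yields q_i = 251/8.
Price P = 399 - 2·(753/8) = 843/4.
Yarrow's profit: (843/4 - 148)·(251/8) = 1968.7813.

1968.78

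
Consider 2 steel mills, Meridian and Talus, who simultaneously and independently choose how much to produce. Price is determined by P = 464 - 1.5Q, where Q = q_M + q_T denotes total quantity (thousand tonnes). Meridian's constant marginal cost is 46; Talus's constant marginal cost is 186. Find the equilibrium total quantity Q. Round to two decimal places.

Meridian's profit: π_M = (464 - 1.5Q)q_M - (46q_M). Setting ∂π_M/∂q_M = 0: 418 - 3q_M - (3/2)(q_T) = 0.
Talus's profit: π_T = (464 - 1.5Q)q_T - (186q_T). Setting ∂π_T/∂q_T = 0: 278 - 3q_T - (3/2)(q_M) = 0.
Rearranging gives the reaction functions q_M = (418 - (3/2)q_T)/3 and q_T = (278 - (3/2)q_M)/3.
Substituting one into the other gives q_M = 124 and q_T = 92/3.
Total output Q = 124 + 92/3 = 464/3.

154.67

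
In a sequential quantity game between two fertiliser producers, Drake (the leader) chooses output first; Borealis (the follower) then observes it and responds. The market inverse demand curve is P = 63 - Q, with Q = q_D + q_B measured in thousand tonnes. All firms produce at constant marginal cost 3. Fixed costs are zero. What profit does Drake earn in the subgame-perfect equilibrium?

450

The follower Borealis best-responds to any q_D: π_B = (63 - Q)q_B - 3q_B.
Follower FOC: 60 - q_D - 2q_B = 0, so q_B(q_D) = (60 - q_D)/2.
Drake substitutes q_B(q_D) into its own profit: π_D = q_D(63 - q_D - (60 - q_D)/2) - 3q_D = (33 - (1/2)q_D)q_D - 3q_D.
The leader's first-order condition 30 - q_D = 0 yields q_D = 30.
Then q_B = (60 - 30)/2 = 15.
Price P = 63 - 45 = 18.
Drake's profit: (18 - 3)·30 = 450.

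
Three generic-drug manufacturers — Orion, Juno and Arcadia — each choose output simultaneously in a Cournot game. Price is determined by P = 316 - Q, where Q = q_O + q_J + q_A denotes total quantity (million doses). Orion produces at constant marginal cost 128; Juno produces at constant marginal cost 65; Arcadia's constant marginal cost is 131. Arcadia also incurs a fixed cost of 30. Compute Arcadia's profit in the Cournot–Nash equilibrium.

Orion's profit: π_O = (316 - Q)q_O - (128q_O). Setting ∂π_O/∂q_O = 0: 188 - 2q_O - (q_J + q_A) = 0.
Juno's profit: π_J = (316 - Q)q_J - (65q_J). Setting ∂π_J/∂q_J = 0: 251 - 2q_J - (q_O + q_A) = 0.
Arcadia's profit: π_A = (316 - Q)q_A - (131q_A). Setting ∂π_A/∂q_A = 0: 185 - 2q_A - (q_O + q_J) = 0.
Adding the 3 conditions: 624 − 2Q − 2Q = 0, i.e. Q = 156.
Back-substituting: q_O = (188 − 156) = 32, q_J = (251 − 156) = 95, q_A = (185 − 156) = 29.
Price P = 316 - 156 = 160.
Arcadia's profit: (160 - 131)·29 - 30 = 811.

811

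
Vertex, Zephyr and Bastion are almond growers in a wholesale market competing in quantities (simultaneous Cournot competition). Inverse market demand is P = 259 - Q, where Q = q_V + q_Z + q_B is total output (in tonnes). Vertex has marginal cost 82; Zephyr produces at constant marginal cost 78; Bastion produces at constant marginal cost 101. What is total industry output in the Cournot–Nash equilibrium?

129

Vertex's profit: π_V = (259 - Q)q_V - (82q_V). Setting ∂π_V/∂q_V = 0: 177 - 2q_V - (q_Z + q_B) = 0.
Zephyr's first-order condition: 181 - 2q_Z - (q_V + q_B) = 0.
Bastion's profit: π_B = (259 - Q)q_B - (101q_B). Setting ∂π_B/∂q_B = 0: 158 - 2q_B - (q_V + q_Z) = 0.
Adding the 3 conditions: 516 − 2Q − 2Q = 0, i.e. Q = 129.
Back-substituting: q_V = (177 − 129) = 48, q_Z = (181 − 129) = 52, q_B = (158 − 129) = 29.
Total output Q = 48 + 52 + 29 = 129.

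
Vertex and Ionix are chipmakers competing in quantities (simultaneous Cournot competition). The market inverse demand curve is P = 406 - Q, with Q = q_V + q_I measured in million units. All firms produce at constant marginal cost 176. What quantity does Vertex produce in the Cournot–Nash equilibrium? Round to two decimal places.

A representative firm's profit is π_i = q_i(406 - Q) - 176q_i.
First-order condition (treating rivals' output as given): 230 - 2q_i - q_j = 0.
With identical firms every q_j equals q_i, so q_j = q_i and 230 = 3q_i, giving q_i = 230/3.

76.67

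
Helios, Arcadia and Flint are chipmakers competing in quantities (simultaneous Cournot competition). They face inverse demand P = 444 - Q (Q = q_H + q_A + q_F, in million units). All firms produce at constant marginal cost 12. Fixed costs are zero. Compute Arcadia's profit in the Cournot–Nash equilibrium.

11664

Each firm earns π_i = (444 - Q)q_i - 12q_i.
Setting ∂π_i/∂q_i = 0 with rivals' quantities fixed: 432 - 2q_i - Σ_{j≠i} q_j = 0.
By symmetry each firm produces the same amount; substituting Σ_{j≠i} q_j = 2q_i yields q_i = 432/4 = 108.
Price P = 444 - 324 = 120.
Arcadia's profit: (120 - 12)·108 = 11664.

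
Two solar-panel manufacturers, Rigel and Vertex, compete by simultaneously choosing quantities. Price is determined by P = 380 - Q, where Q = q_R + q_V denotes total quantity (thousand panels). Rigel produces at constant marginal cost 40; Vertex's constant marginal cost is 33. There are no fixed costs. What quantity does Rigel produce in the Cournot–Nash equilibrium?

Rigel's profit: π_R = (380 - Q)q_R - (40q_R). Setting ∂π_R/∂q_R = 0: 340 - 2q_R - (q_V) = 0.
Vertex's profit: π_V = (380 - Q)q_V - (33q_V). Setting ∂π_V/∂q_V = 0: 347 - 2q_V - (q_R) = 0.
Best responses: q_R = (340 - q_V)/2, q_V = (347 - q_R)/2.
Solving the pair: q_R = 111, q_V = 118.

111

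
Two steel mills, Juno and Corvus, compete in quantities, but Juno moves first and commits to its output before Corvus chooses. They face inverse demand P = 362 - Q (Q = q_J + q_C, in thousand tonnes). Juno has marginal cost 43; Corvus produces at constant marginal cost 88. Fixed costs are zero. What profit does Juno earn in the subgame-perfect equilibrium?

The follower Corvus best-responds to any q_J: π_C = (362 - Q)q_C - 88q_C.
∂π_C/∂q_C = 274 - q_J - 2q_C = 0 gives the reaction function q_C = (274 - q_J)/2.
Juno substitutes q_C(q_J) into its own profit: π_J = q_J(362 - q_J - (274 - q_J)/2) - 43q_J = (225 - (1/2)q_J)q_J - 43q_J.
Maximising: ∂π_J/∂q_J = 182 - q_J = 0, giving q_J = 182.
Then q_C = (274 - 182)/2 = 46.
Price P = 362 - 228 = 134.
Juno's profit: (134 - 43)·182 = 16562.

16562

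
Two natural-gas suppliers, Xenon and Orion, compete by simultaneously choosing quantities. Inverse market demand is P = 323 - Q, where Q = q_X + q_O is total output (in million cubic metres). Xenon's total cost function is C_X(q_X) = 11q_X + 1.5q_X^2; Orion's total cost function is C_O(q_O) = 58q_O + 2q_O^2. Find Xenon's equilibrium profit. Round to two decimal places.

7676.72

Xenon's profit: π_X = (323 - Q)q_X - (11q_X + (3/2)q_X²). Setting ∂π_X/∂q_X = 0: 312 - 5q_X - (q_O) = 0.
Orion's first-order condition: 265 - 6q_O - (q_X) = 0.
Rearranging gives the reaction functions q_X = (312 - q_O)/5 and q_O = (265 - q_X)/6.
Substituting one into the other gives q_X = 1607/29 and q_O = 1013/29.
Price P = 323 - 90.3448 = 232.6552.
Xenon's profit: 232.6552·(1607/29) - 11·(1607/29) - (3/2)(1607/29)² = 7676.7212.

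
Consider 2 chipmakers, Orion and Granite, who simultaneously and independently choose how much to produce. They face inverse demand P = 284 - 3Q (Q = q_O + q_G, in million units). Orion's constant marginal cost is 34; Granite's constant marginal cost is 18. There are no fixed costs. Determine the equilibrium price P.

Orion's profit: π_O = (284 - 3Q)q_O - (34q_O). Setting ∂π_O/∂q_O = 0: 250 - 6q_O - 3(q_G) = 0.
Granite's profit: π_G = (284 - 3Q)q_G - (18q_G). Setting ∂π_G/∂q_G = 0: 266 - 6q_G - 3(q_O) = 0.
Rearranging gives the reaction functions q_O = (250 - 3q_G)/6 and q_G = (266 - 3q_O)/6.
Substituting one into the other gives q_O = 26 and q_G = 94/3.
Total output Q = 172/3, so price P = 284 - 3·(172/3) = 112.

112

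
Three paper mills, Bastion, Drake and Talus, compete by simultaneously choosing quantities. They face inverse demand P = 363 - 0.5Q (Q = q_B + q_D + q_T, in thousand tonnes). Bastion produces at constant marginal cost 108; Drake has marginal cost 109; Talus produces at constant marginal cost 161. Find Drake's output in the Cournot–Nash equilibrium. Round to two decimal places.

152.50

Bastion's profit: π_B = (363 - 0.5Q)q_B - (108q_B). Setting ∂π_B/∂q_B = 0: 255 - q_B - (1/2)(q_D + q_T) = 0.
Drake's profit: π_D = (363 - 0.5Q)q_D - (109q_D). Setting ∂π_D/∂q_D = 0: 254 - q_D - (1/2)(q_B + q_T) = 0.
Talus's first-order condition: 202 - q_T - (1/2)(q_B + q_D) = 0.
Adding the 3 conditions: 711 − Q − Q = 0, i.e. Q = 711/2.
Back-substituting: q_B = (255 − 711/4)/(1/2) = 309/2, q_D = (254 − 711/4)/(1/2) = 305/2, q_T = (202 − 711/4)/(1/2) = 97/2.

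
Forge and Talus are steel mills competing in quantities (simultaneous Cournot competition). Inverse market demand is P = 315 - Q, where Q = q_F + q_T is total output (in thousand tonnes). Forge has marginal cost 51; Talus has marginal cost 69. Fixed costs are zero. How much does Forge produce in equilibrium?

94

Forge's profit: π_F = (315 - Q)q_F - (51q_F). Setting ∂π_F/∂q_F = 0: 264 - 2q_F - (q_T) = 0.
Talus's first-order condition: 246 - 2q_T - (q_F) = 0.
Best responses: q_F = (264 - q_T)/2, q_T = (246 - q_F)/2.
Solving the pair: q_F = 94, q_T = 76.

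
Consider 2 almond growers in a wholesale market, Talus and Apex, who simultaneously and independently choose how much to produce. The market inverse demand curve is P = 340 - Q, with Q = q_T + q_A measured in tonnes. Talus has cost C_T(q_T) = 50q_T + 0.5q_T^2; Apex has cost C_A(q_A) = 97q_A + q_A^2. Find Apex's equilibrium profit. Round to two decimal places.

3185.47

Talus's profit: π_T = (340 - Q)q_T - (50q_T + (1/2)q_T²). Setting ∂π_T/∂q_T = 0: 290 - 3q_T - (q_A) = 0.
Apex's profit: π_A = (340 - Q)q_A - (97q_A + q_A²). Setting ∂π_A/∂q_A = 0: 243 - 4q_A - (q_T) = 0.
So q_T = (290 - q_A)/3 and q_A = (243 - q_T)/4.
Solving the pair: q_T = 917/11, q_A = 439/11.
Price P = 340 - 1356/11 = 216.7273.
Apex's profit: 216.7273·(439/11) - 97·(439/11) - (439/11)² = 3185.4711.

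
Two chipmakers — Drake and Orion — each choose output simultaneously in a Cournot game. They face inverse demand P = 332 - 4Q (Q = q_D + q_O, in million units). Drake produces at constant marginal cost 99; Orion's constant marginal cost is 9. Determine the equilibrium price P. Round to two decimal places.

146.67

Drake's profit: π_D = (332 - 4Q)q_D - (99q_D). Setting ∂π_D/∂q_D = 0: 233 - 8q_D - 4(q_O) = 0.
Orion's first-order condition: 323 - 8q_O - 4(q_D) = 0.
So q_D = (233 - 4q_O)/8 and q_O = (323 - 4q_D)/8.
Substituting one into the other gives q_D = 143/12 and q_O = 413/12.
Total output Q = 139/3, so price P = 332 - 4·(139/3) = 440/3.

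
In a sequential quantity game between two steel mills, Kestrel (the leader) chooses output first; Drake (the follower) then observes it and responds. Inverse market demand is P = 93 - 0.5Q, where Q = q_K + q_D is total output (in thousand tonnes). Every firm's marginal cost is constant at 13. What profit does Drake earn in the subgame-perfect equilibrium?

800

Solve by backward induction. Given q_K, the follower Drake maximises π_D = (93 - (1/2)q_K - (1/2)q_D)q_D - 13q_D.
Setting the follower's marginal profit to zero, 80 - (1/2)q_K - q_D = 0, i.e. q_D = (80 - (1/2)q_K).
The leader anticipates this reaction. Substituting into P = 93 - 0.5Q gives P = 53 - (1/4)q_K, so π_K = (53 - (1/4)q_K)q_K - 13q_K.
The leader's first-order condition 40 - (1/2)q_K = 0 yields q_K = 80.
Then q_D = (80 - (1/2)·80) = 40.
Price P = 93 - (1/2)·120 = 33.
Drake's profit: (33 - 13)·40 = 800.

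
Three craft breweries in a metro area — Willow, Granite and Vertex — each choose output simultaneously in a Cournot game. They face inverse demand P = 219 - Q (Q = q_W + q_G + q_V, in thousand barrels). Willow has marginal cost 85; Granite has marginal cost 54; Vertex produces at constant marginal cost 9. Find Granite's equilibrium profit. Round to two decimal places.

Willow's profit: π_W = (219 - Q)q_W - (85q_W). Setting ∂π_W/∂q_W = 0: 134 - 2q_W - (q_G + q_V) = 0.
Granite's profit: π_G = (219 - Q)q_G - (54q_G). Setting ∂π_G/∂q_G = 0: 165 - 2q_G - (q_W + q_V) = 0.
Vertex's profit: π_V = (219 - Q)q_V - (9q_V). Setting ∂π_V/∂q_V = 0: 210 - 2q_V - (q_W + q_G) = 0.
Adding the 3 conditions: 509 − 2Q − 2Q = 0, i.e. Q = 509/4.
Back-substituting: q_W = (134 − 509/4) = 27/4, q_G = (165 − 509/4) = 151/4, q_V = (210 − 509/4) = 331/4.
Price P = 219 - 509/4 = 367/4.
Granite's profit: (367/4 - 54)·(151/4) = 1425.0625.

1425.06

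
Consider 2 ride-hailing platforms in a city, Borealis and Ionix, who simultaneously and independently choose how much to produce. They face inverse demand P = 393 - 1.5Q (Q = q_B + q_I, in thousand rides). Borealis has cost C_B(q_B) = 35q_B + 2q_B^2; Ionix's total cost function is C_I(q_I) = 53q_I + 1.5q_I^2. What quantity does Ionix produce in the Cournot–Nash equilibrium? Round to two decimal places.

46.36

Borealis's profit: π_B = (393 - 1.5Q)q_B - (35q_B + 2q_B²). Setting ∂π_B/∂q_B = 0: 358 - 7q_B - (3/2)(q_I) = 0.
Ionix's profit: π_I = (393 - 1.5Q)q_I - (53q_I + (3/2)q_I²). Setting ∂π_I/∂q_I = 0: 340 - 6q_I - (3/2)(q_B) = 0.
Rearranging gives the reaction functions q_B = (358 - (3/2)q_I)/7 and q_I = (340 - (3/2)q_B)/6.
Solving the pair: q_B = 41.2075, q_I = 46.3648.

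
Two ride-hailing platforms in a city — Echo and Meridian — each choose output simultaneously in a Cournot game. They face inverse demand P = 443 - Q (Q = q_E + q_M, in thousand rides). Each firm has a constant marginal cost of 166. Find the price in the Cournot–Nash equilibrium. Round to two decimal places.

258.33

Each firm earns π_i = (443 - Q)q_i - 166q_i.
First-order condition (treating rivals' output as given): 277 - 2q_i - q_j = 0.
With identical firms every q_j equals q_i, so q_j = q_i and 277 = 3q_i, giving q_i = 277/3.
Total output Q = 554/3, so price P = 443 - 554/3 = 775/3.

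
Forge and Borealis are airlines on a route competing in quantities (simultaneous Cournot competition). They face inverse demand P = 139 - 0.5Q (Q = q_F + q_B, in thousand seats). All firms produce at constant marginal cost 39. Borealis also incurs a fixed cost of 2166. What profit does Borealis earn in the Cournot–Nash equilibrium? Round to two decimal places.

56.22

A representative firm's profit is π_i = q_i(139 - 0.5Q) - 39q_i.
First-order condition (treating rivals' output as given): 100 - q_i - (1/2)q_j = 0.
With identical firms every q_j equals q_i, so q_j = q_i and 100 = (3/2)q_i, giving q_i = 200/3.
Price P = 139 - (1/2)·(400/3) = 217/3.
Borealis's profit: (217/3 - 39)·(200/3) - 2166 = 506/9.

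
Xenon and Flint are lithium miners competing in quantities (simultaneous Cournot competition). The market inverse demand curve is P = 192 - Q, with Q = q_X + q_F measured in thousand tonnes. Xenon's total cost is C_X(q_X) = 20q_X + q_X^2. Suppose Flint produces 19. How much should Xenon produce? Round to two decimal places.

With the rival's output fixed at 19, Xenon's profit is π_X = (192 - 19 - q_X)q_X - (20q_X + q_X²) = (173 - q_X)q_X - (20q_X + q_X²).
∂π_X/∂q_X = 153 - 4q_X = 0, so q_X = 153/4.

38.25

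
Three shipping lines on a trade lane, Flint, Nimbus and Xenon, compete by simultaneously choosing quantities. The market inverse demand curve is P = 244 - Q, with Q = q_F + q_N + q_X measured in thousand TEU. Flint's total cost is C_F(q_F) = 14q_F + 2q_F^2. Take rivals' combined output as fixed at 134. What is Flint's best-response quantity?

With rivals' combined output fixed at 134, Flint's profit is π_F = (244 - 134 - q_F)q_F - (14q_F + 2q_F²) = (110 - q_F)q_F - (14q_F + 2q_F²).
∂π_F/∂q_F = 96 - 6q_F = 0, so q_F = 16.

16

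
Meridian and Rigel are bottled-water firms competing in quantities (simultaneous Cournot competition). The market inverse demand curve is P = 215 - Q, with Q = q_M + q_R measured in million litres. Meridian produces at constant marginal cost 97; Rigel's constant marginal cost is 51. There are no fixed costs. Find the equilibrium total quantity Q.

Meridian's profit: π_M = (215 - Q)q_M - (97q_M). Setting ∂π_M/∂q_M = 0: 118 - 2q_M - (q_R) = 0.
Rigel's profit: π_R = (215 - Q)q_R - (51q_R). Setting ∂π_R/∂q_R = 0: 164 - 2q_R - (q_M) = 0.
Best responses: q_M = (118 - q_R)/2, q_R = (164 - q_M)/2.
Substituting one into the other gives q_M = 24 and q_R = 70.
Total output Q = 24 + 70 = 94.

94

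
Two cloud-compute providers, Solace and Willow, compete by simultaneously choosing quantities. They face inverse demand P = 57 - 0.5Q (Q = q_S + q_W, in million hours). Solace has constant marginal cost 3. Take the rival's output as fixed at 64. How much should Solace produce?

With the rival's output fixed at 64, Solace's profit is π_S = (57 - (1/2)·64 - (1/2)q_S)q_S - (3q_S) = (25 - (1/2)q_S)q_S - (3q_S).
∂π_S/∂q_S = 22 - q_S = 0, so q_S = 22.

22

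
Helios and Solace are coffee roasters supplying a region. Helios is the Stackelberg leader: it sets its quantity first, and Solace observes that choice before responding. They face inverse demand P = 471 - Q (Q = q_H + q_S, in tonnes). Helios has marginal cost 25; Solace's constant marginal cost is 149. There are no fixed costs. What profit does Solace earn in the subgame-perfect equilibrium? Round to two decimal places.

342.25

The follower Solace best-responds to any q_H: π_S = (471 - Q)q_S - 149q_S.
∂π_S/∂q_S = 322 - q_H - 2q_S = 0 gives the reaction function q_S = (322 - q_H)/2.
The leader anticipates this reaction. Substituting into P = 471 - Q gives P = 310 - (1/2)q_H, so π_H = (310 - (1/2)q_H)q_H - 25q_H.
The leader's first-order condition 285 - q_H = 0 yields q_H = 285.
Then q_S = (322 - 285)/2 = 37/2.
Price P = 471 - 607/2 = 335/2.
Solace's profit: (335/2 - 149)·(37/2) = 1369/4.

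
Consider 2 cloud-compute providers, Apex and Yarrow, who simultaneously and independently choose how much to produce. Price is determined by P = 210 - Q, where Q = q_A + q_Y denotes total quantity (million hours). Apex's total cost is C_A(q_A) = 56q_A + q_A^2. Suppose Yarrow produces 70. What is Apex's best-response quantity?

With the rival's output fixed at 70, Apex's profit is π_A = (210 - 70 - q_A)q_A - (56q_A + q_A²) = (140 - q_A)q_A - (56q_A + q_A²).
∂π_A/∂q_A = 84 - 4q_A = 0, so q_A = 21.

21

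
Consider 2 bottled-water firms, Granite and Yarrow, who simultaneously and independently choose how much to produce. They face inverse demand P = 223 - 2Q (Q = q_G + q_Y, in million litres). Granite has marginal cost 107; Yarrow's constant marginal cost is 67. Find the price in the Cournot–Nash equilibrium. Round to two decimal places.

132.33

Granite's profit: π_G = (223 - 2Q)q_G - (107q_G). Setting ∂π_G/∂q_G = 0: 116 - 4q_G - 2(q_Y) = 0.
Yarrow's first-order condition: 156 - 4q_Y - 2(q_G) = 0.
Rearranging gives the reaction functions q_G = (116 - 2q_Y)/4 and q_Y = (156 - 2q_G)/4.
Solving the pair: q_G = 38/3, q_Y = 98/3.
Total output Q = 136/3, so price P = 223 - 2·(136/3) = 397/3.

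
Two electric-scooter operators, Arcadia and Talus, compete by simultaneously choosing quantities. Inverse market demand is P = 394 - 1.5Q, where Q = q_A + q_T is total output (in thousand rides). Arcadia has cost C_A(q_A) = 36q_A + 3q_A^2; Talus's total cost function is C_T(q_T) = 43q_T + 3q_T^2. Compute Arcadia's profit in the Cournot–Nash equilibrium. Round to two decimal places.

Arcadia's profit: π_A = (394 - 1.5Q)q_A - (36q_A + 3q_A²). Setting ∂π_A/∂q_A = 0: 358 - 9q_A - (3/2)(q_T) = 0.
Talus's first-order condition: 351 - 9q_T - (3/2)(q_A) = 0.
So q_A = (358 - (3/2)q_T)/9 and q_T = (351 - (3/2)q_A)/9.
Substituting one into the other gives q_A = 1198/35 and q_T = 33.2952.
Price P = 394 - (3/2)·(1418/21) = 292.7143.
Arcadia's profit: 292.7143·(1198/35) - 36·(1198/35) - 3(1198/35)² = 5272.1780.

5272.18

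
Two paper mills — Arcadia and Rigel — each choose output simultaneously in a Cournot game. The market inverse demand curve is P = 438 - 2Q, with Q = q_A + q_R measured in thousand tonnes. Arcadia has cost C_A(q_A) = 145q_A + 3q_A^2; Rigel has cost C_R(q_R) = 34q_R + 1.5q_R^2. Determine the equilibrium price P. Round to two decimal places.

Arcadia's profit: π_A = (438 - 2Q)q_A - (145q_A + 3q_A²). Setting ∂π_A/∂q_A = 0: 293 - 10q_A - 2(q_R) = 0.
Rigel's first-order condition: 404 - 7q_R - 2(q_A) = 0.
So q_A = (293 - 2q_R)/10 and q_R = (404 - 2q_A)/7.
Substituting one into the other gives q_A = 113/6 and q_R = 157/3.
Total output Q = 427/6, so price P = 438 - 2·(427/6) = 887/3.

295.67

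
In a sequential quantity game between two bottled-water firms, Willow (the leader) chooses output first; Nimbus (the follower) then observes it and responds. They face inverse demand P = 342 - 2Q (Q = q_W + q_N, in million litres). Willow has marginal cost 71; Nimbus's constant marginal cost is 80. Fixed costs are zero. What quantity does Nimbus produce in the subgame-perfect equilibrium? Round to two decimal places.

30.50

Solve by backward induction. Given q_W, the follower Nimbus maximises π_N = (342 - 2q_W - 2q_N)q_N - 80q_N.
∂π_N/∂q_N = 262 - 2q_W - 4q_N = 0 gives the reaction function q_N = (262 - 2q_W)/4.
The leader anticipates this reaction. Substituting into P = 342 - 2Q gives P = 211 - q_W, so π_W = (211 - q_W)q_W - 71q_W.
Maximising: ∂π_W/∂q_W = 140 - 2q_W = 0, giving q_W = 70.
Then q_N = (262 - 2·70)/4 = 61/2.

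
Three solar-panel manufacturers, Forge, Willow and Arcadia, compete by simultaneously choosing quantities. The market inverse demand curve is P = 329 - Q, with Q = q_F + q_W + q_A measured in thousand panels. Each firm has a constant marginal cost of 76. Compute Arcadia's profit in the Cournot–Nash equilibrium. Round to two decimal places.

Each firm earns π_i = (329 - Q)q_i - 76q_i.
Setting ∂π_i/∂q_i = 0 with rivals' quantities fixed: 253 - 2q_i - Σ_{j≠i} q_j = 0.
With identical firms every q_j equals q_i, so Σ_{j≠i} q_j = 2q_i and 253 = 4q_i, giving q_i = 253/4.
Price P = 329 - 759/4 = 557/4.
Arcadia's profit: (557/4 - 76)·(253/4) = 4000.5625.

4000.56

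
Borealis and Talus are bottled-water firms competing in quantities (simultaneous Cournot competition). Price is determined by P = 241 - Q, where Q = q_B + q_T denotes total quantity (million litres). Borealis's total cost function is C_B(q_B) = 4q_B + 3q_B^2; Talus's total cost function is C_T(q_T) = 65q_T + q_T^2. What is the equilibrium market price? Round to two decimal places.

178.32

Borealis's profit: π_B = (241 - Q)q_B - (4q_B + 3q_B²). Setting ∂π_B/∂q_B = 0: 237 - 8q_B - (q_T) = 0.
Talus's first-order condition: 176 - 4q_T - (q_B) = 0.
Best responses: q_B = (237 - q_T)/8, q_T = (176 - q_B)/4.
Solving the pair: q_B = 772/31, q_T = 1171/31.
Total output Q = 1943/31, so price P = 241 - 1943/31 = 178.3226.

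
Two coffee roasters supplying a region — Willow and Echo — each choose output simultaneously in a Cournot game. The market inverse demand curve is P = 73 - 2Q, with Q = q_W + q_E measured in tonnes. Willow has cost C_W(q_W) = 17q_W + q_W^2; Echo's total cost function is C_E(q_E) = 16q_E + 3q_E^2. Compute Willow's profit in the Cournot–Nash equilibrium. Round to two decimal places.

190.29

Willow's profit: π_W = (73 - 2Q)q_W - (17q_W + q_W²). Setting ∂π_W/∂q_W = 0: 56 - 6q_W - 2(q_E) = 0.
Echo's first-order condition: 57 - 10q_E - 2(q_W) = 0.
Best responses: q_W = (56 - 2q_E)/6, q_E = (57 - 2q_W)/10.
Substituting one into the other gives q_W = 223/28 and q_E = 115/28.
Price P = 73 - 2·(169/14) = 342/7.
Willow's profit: (342/7)·(223/28) - 17·(223/28) - (223/28)² = 190.2895.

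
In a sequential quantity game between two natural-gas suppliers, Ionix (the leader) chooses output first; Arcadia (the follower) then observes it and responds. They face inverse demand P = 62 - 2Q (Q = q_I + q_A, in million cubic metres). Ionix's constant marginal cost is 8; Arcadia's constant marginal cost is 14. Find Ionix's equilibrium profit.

The follower Arcadia best-responds to any q_I: π_A = (62 - 2Q)q_A - 14q_A.
Follower FOC: 48 - 2q_I - 4q_A = 0, so q_A(q_I) = (48 - 2q_I)/4.
Ionix substitutes q_A(q_I) into its own profit: π_I = q_I(62 - 2q_I - (48 - 2q_I)/2) - 8q_I = (38 - q_I)q_I - 8q_I.
The leader's first-order condition 30 - 2q_I = 0 yields q_I = 15.
Then q_A = (48 - 2·15)/4 = 9/2.
Price P = 62 - 2·(39/2) = 23.
Ionix's profit: (23 - 8)·15 = 225.

225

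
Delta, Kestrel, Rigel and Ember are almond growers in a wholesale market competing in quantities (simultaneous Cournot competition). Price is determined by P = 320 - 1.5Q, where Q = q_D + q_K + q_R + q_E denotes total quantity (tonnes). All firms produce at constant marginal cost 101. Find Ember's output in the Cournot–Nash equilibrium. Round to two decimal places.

29.20

Each firm earns π_i = (320 - 1.5Q)q_i - 101q_i.
Setting ∂π_i/∂q_i = 0 with rivals' quantities fixed: 219 - 3q_i - (3/2)·Σ_{j≠i} q_j = 0.
By symmetry each firm produces the same amount; substituting Σ_{j≠i} q_j = 3q_i yields q_i = 219/(15/2) = 146/5.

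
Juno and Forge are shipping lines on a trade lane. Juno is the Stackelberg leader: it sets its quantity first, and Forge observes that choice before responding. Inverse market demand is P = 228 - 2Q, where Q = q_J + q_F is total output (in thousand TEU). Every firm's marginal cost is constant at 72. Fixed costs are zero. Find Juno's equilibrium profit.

Solve by backward induction. Given q_J, the follower Forge maximises π_F = (228 - 2q_J - 2q_F)q_F - 72q_F.
Setting the follower's marginal profit to zero, 156 - 2q_J - 4q_F = 0, i.e. q_F = (156 - 2q_J)/4.
The leader anticipates this reaction. Substituting into P = 228 - 2Q gives P = 150 - q_J, so π_J = (150 - q_J)q_J - 72q_J.
Maximising: ∂π_J/∂q_J = 78 - 2q_J = 0, giving q_J = 39.
Then q_F = (156 - 2·39)/4 = 39/2.
Price P = 228 - 2·(117/2) = 111.
Juno's profit: (111 - 72)·39 = 1521.

1521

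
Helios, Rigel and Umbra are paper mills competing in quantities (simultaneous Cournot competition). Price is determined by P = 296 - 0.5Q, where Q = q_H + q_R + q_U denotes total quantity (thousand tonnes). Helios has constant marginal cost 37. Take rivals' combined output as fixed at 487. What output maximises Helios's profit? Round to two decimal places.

With rivals' combined output fixed at 487, Helios's profit is π_H = (296 - (1/2)·487 - (1/2)q_H)q_H - (37q_H) = (105/2 - (1/2)q_H)q_H - (37q_H).
∂π_H/∂q_H = 31/2 - q_H = 0, so q_H = 31/2.

15.50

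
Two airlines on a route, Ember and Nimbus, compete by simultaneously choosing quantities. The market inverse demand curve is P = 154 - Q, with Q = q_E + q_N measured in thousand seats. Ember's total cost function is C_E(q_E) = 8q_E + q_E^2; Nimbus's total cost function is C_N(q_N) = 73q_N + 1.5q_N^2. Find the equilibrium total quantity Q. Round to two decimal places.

Ember's profit: π_E = (154 - Q)q_E - (8q_E + q_E²). Setting ∂π_E/∂q_E = 0: 146 - 4q_E - (q_N) = 0.
Nimbus's profit: π_N = (154 - Q)q_N - (73q_N + (3/2)q_N²). Setting ∂π_N/∂q_N = 0: 81 - 5q_N - (q_E) = 0.
Best responses: q_E = (146 - q_N)/4, q_N = (81 - q_E)/5.
Solving the pair: q_E = 649/19, q_N = 178/19.
Total output Q = 649/19 + 178/19 = 827/19.

43.53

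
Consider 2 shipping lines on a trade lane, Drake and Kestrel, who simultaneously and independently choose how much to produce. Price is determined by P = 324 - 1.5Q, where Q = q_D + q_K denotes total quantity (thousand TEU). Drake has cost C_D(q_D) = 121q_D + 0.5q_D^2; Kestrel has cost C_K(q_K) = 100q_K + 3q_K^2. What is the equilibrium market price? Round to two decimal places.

231.44

Drake's profit: π_D = (324 - 1.5Q)q_D - (121q_D + (1/2)q_D²). Setting ∂π_D/∂q_D = 0: 203 - 4q_D - (3/2)(q_K) = 0.
Kestrel's first-order condition: 224 - 9q_K - (3/2)(q_D) = 0.
Rearranging gives the reaction functions q_D = (203 - (3/2)q_K)/4 and q_K = (224 - (3/2)q_D)/9.
Solving the pair: q_D = 1988/45, q_K = 17.5259.
Total output Q = 1666/27, so price P = 324 - (3/2)·(1666/27) = 231.4444.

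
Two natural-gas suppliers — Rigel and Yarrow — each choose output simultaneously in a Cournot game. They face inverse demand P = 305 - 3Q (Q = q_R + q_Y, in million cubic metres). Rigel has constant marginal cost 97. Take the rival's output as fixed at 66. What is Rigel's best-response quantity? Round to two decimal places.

With the rival's output fixed at 66, Rigel's profit is π_R = (305 - 3·66 - 3q_R)q_R - (97q_R) = (107 - 3q_R)q_R - (97q_R).
∂π_R/∂q_R = 10 - 6q_R = 0, so q_R = 5/3.

1.67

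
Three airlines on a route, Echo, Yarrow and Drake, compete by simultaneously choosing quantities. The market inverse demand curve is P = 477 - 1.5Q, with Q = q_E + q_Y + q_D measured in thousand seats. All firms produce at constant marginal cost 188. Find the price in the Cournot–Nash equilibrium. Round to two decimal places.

Each firm earns π_i = (477 - 1.5Q)q_i - 188q_i.
First-order condition (treating rivals' output as given): 289 - 3q_i - (3/2)·Σ_{j≠i} q_j = 0.
With identical firms every q_j equals q_i, so Σ_{j≠i} q_j = 2q_i and 289 = 6q_i, giving q_i = 289/6.
Total output Q = 289/2, so price P = 477 - (3/2)·(289/2) = 1041/4.

260.25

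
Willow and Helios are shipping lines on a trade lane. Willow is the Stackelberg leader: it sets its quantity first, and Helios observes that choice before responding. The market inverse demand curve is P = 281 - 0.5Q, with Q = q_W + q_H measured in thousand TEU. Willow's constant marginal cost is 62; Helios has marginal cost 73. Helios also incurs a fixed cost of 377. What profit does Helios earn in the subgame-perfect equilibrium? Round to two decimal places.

Solve by backward induction. Given q_W, the follower Helios maximises π_H = (281 - (1/2)q_W - (1/2)q_H)q_H - 73q_H.
Follower FOC: 208 - (1/2)q_W - q_H = 0, so q_H(q_W) = (208 - (1/2)q_W).
The leader anticipates this reaction. Substituting into P = 281 - 0.5Q gives P = 177 - (1/4)q_W, so π_W = (177 - (1/4)q_W)q_W - 62q_W.
The leader's first-order condition 115 - (1/2)q_W = 0 yields q_W = 230.
Then q_H = (208 - (1/2)·230) = 93.
Price P = 281 - (1/2)·323 = 239/2.
Helios's profit: (239/2 - 73)·93 - 377 = 3947.5000.

3947.50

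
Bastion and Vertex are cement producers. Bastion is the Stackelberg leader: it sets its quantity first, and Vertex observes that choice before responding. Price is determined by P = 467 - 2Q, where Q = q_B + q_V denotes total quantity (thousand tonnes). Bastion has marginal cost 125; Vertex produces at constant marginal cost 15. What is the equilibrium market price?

The follower Vertex best-responds to any q_B: π_V = (467 - 2Q)q_V - 15q_V.
Setting the follower's marginal profit to zero, 452 - 2q_B - 4q_V = 0, i.e. q_V = (452 - 2q_B)/4.
Bastion substitutes q_V(q_B) into its own profit: π_B = q_B(467 - 2q_B - (452 - 2q_B)/2) - 125q_B = (241 - q_B)q_B - 125q_B.
Leader FOC: 116 - 2q_B = 0, so q_B = 58.
Then q_V = (452 - 2·58)/4 = 84.
Total output Q = 142, so price P = 467 - 2·142 = 183.

183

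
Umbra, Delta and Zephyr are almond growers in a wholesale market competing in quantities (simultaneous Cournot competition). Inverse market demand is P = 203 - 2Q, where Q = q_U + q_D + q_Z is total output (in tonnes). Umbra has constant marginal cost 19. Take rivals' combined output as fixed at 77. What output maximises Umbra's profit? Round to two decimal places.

7.50

With rivals' combined output fixed at 77, Umbra's profit is π_U = (203 - 2·77 - 2q_U)q_U - (19q_U) = (49 - 2q_U)q_U - (19q_U).
∂π_U/∂q_U = 30 - 4q_U = 0, so q_U = 15/2.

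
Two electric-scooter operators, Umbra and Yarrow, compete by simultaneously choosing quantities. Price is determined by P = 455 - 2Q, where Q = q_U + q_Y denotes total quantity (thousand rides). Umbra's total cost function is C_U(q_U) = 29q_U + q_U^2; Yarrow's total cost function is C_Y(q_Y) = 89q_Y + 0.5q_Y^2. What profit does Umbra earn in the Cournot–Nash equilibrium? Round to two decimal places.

Umbra's profit: π_U = (455 - 2Q)q_U - (29q_U + q_U²). Setting ∂π_U/∂q_U = 0: 426 - 6q_U - 2(q_Y) = 0.
Yarrow's first-order condition: 366 - 5q_Y - 2(q_U) = 0.
Rearranging gives the reaction functions q_U = (426 - 2q_Y)/6 and q_Y = (366 - 2q_U)/5.
Substituting one into the other gives q_U = 699/13 and q_Y = 672/13.
Price P = 455 - 2·(1371/13) = 244.0769.
Umbra's profit: 244.0769·(699/13) - 29·(699/13) - (699/13)² = 8673.3905.

8673.39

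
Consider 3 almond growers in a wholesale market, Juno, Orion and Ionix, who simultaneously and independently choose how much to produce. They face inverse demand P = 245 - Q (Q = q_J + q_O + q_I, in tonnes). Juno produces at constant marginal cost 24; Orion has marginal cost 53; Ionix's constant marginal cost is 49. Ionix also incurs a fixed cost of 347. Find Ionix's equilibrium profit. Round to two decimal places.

Juno's profit: π_J = (245 - Q)q_J - (24q_J). Setting ∂π_J/∂q_J = 0: 221 - 2q_J - (q_O + q_I) = 0.
Orion's first-order condition: 192 - 2q_O - (q_J + q_I) = 0.
Ionix's first-order condition: 196 - 2q_I - (q_J + q_O) = 0.
Summing all 3 equations gives 609 − 4Q = 0, hence Q = 609/4.
Back-substituting: q_J = (221 − 609/4) = 275/4, q_O = (192 − 609/4) = 159/4, q_I = (196 − 609/4) = 175/4.
Price P = 245 - 609/4 = 371/4.
Ionix's profit: (371/4 - 49)·(175/4) - 347 = 1567.0625.

1567.06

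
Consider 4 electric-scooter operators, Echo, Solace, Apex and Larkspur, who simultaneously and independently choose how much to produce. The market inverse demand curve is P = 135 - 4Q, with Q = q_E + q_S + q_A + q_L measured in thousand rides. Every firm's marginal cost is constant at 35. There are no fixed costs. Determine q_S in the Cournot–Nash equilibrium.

5

Each firm earns π_i = (135 - 4Q)q_i - 35q_i.
Setting ∂π_i/∂q_i = 0 with rivals' quantities fixed: 100 - 8q_i - 4·Σ_{j≠i} q_j = 0.
With identical firms every q_j equals q_i, so Σ_{j≠i} q_j = 3q_i and 100 = 20q_i, giving q_i = 5.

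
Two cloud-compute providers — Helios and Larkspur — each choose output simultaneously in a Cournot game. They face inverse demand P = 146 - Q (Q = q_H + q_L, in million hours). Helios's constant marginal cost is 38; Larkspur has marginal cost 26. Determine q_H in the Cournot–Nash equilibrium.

Helios's profit: π_H = (146 - Q)q_H - (38q_H). Setting ∂π_H/∂q_H = 0: 108 - 2q_H - (q_L) = 0.
Larkspur's first-order condition: 120 - 2q_L - (q_H) = 0.
Rearranging gives the reaction functions q_H = (108 - q_L)/2 and q_L = (120 - q_H)/2.
Substituting one into the other gives q_H = 32 and q_L = 44.

32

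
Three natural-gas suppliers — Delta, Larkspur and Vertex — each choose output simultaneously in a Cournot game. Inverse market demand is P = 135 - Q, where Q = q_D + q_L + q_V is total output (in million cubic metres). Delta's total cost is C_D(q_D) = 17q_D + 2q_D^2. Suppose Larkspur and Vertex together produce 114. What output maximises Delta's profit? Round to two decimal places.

0.67

With rivals' combined output fixed at 114, Delta's profit is π_D = (135 - 114 - q_D)q_D - (17q_D + 2q_D²) = (21 - q_D)q_D - (17q_D + 2q_D²).
∂π_D/∂q_D = 4 - 6q_D = 0, so q_D = 2/3.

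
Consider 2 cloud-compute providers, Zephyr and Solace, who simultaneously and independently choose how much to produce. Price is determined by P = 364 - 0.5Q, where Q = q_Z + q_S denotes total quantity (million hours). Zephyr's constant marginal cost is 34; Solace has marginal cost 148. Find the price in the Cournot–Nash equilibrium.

182

Zephyr's profit: π_Z = (364 - 0.5Q)q_Z - (34q_Z). Setting ∂π_Z/∂q_Z = 0: 330 - q_Z - (1/2)(q_S) = 0.
Solace's profit: π_S = (364 - 0.5Q)q_S - (148q_S). Setting ∂π_S/∂q_S = 0: 216 - q_S - (1/2)(q_Z) = 0.
Best responses: q_Z = (330 - (1/2)q_S), q_S = (216 - (1/2)q_Z).
Substituting one into the other gives q_Z = 296 and q_S = 68.
Total output Q = 364, so price P = 364 - (1/2)·364 = 182.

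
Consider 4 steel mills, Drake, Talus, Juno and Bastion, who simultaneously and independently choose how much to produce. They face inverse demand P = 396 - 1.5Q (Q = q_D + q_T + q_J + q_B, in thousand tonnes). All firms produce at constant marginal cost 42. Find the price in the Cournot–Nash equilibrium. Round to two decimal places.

112.80

Each firm earns π_i = (396 - 1.5Q)q_i - 42q_i.
First-order condition (treating rivals' output as given): 354 - 3q_i - (3/2)·Σ_{j≠i} q_j = 0.
By symmetry each firm produces the same amount; substituting Σ_{j≠i} q_j = 3q_i yields q_i = 354/(15/2) = 236/5.
Total output Q = 944/5, so price P = 396 - (3/2)·(944/5) = 564/5.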